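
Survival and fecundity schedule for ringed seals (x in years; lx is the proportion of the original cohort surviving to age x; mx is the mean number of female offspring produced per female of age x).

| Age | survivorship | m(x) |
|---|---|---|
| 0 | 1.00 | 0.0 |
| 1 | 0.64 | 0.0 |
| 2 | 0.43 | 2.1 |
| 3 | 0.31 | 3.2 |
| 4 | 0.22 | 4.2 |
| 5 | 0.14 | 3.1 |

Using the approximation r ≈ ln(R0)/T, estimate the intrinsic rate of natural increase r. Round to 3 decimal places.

R0 = Σ lx·mx = 0 + 0 + 0.903 + 0.992 + 0.924 + 0.434 = 3.253
Σ x·lx·mx = 10.648; T = 10.648/3.253 = 3.27329…
r ≈ ln(R0)/T = ln(3.253)/3.27329… = 0.36036… → 0.360

0.360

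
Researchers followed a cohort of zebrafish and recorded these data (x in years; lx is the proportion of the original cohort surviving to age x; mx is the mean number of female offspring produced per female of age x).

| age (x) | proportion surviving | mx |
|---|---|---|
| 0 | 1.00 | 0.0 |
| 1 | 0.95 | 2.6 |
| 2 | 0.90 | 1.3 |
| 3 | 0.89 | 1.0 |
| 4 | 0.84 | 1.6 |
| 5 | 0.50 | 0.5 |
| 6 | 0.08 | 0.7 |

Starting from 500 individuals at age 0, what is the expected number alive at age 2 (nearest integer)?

450

Expected survivors = N0 · l_2 = 500 × 0.90 = 450 → 450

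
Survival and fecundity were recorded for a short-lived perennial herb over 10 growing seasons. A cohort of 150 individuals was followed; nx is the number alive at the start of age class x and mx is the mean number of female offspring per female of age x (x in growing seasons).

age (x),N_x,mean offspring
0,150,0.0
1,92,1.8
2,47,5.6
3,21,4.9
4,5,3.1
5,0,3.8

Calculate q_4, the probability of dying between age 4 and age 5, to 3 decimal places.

lx = nx/n0 = nx/150: 1, 0.61333…, 0.31333…, 0.14, 0.03333…, 0
q_4 = (l_4 − l_5) / l_4 = (0.033333… − 0) / 0.033333…
     = 0.033333… / 0.033333… = 1 → 1.000

1.000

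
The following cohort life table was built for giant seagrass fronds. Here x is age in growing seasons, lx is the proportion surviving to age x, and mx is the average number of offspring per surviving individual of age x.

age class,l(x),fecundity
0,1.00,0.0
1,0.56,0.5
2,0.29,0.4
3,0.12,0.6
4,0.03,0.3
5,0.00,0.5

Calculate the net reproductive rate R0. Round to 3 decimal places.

lx·mx by age: 0, 0.28, 0.116, 0.072, 0.009, 0
R0 = Σ lx·mx = 0.477 → 0.477

0.477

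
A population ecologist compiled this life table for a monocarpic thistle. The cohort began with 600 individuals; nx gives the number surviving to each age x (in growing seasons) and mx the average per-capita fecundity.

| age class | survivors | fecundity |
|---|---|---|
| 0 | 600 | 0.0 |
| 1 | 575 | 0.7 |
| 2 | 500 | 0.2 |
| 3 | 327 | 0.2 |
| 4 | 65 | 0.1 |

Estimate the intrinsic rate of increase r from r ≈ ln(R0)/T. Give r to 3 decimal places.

-0.030

lx = nx/n0 = nx/600: 1, 0.95833…, 0.83333…, 0.545, 0.10833…
R0 = Σ lx·mx = 0 + 0.67083… + 0.16667… + 0.109 + 0.01083… = 0.957333…
Σ x·lx·mx = 1.3745…; T = 1.3745…/0.957333… = 1.43576…
r ≈ ln(R0)/T = ln(0.957333…)/1.43576… = -0.03037… → -0.030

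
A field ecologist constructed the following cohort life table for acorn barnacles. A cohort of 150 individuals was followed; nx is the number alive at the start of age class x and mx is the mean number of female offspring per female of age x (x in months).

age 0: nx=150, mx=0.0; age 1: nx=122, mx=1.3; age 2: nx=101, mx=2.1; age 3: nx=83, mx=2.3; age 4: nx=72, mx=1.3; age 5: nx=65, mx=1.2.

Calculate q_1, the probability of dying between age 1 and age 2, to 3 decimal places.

0.172

lx = nx/n0 = nx/150: 1, 0.81333…, 0.67333…, 0.55333…, 0.48, 0.43333…
q_1 = (l_1 − l_2) / l_1 = (0.813333… − 0.673333…) / 0.813333…
     = 0.14… / 0.813333… = 0.172131… → 0.172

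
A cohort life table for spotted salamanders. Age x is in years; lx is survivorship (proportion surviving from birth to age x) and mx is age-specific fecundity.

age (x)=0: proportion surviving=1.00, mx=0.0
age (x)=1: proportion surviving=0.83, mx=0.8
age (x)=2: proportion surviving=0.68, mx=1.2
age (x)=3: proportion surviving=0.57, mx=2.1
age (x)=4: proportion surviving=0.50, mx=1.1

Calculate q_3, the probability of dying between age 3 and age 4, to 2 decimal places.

q_3 = (l_3 − l_4) / l_3 = (0.57 − 0.5) / 0.57
     = 0.07 / 0.57 = 0.122807… → 0.12

0.12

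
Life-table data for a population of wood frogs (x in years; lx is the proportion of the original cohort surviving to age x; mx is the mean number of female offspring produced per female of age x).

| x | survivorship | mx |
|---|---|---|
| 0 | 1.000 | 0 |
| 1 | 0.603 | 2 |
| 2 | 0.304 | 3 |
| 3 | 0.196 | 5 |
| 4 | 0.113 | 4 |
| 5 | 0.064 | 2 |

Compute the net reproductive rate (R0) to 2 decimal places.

3.68

lx·mx by age: 0, 1.206, 0.912, 0.98, 0.452, 0.128
R0 = Σ lx·mx = 3.678 → 3.68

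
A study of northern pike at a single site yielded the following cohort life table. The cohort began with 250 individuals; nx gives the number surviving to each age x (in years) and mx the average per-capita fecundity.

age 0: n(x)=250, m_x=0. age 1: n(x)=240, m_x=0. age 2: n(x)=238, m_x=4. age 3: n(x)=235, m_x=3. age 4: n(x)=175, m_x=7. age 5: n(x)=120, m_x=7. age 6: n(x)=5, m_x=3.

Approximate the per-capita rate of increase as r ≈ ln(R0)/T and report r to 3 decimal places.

0.765

lx = nx/n0 = nx/250: 1, 0.96, 0.952, 0.94, 0.7, 0.48, 0.02
R0 = Σ lx·mx = 0 + 0 + 3.808 + 2.82 + 4.9 + 3.36 + 0.06 = 14.948
Σ x·lx·mx = 52.836; T = 52.836/14.948 = 3.53465…
r ≈ ln(R0)/T = ln(14.948)/3.53465… = 0.76516… → 0.765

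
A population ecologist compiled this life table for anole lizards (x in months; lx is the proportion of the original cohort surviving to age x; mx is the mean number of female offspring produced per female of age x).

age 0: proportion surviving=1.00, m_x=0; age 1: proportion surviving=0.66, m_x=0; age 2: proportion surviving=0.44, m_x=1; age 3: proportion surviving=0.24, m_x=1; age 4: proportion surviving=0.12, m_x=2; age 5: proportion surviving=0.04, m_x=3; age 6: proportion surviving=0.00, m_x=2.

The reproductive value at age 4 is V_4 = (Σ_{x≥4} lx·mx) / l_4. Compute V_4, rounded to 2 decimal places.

3.00

lx·mx for x ≥ 4: 0.24, 0.12, 0 → sum = 0.36
V_4 = 0.36 / l_4 = 0.36 / 0.12 = 3 → 3.00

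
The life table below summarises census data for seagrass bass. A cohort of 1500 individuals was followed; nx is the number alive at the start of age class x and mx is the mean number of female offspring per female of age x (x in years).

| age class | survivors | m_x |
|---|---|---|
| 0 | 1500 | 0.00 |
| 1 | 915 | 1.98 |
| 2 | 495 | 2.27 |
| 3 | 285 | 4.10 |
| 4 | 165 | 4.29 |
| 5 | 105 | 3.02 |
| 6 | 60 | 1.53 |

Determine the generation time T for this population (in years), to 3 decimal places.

lx = nx/n0 = nx/1500: 1, 0.61, 0.33, 0.19, 0.11, 0.07, 0.04
lx·mx: 0, 1.2078, 0.7491, 0.779, 0.4719, 0.2114, 0.0612 → R0 = 3.4804
x·lx·mx: 0, 1.2078, 1.4982, 2.337, 1.8876, 1.057, 0.3672 → Σ = 8.3548
T = 8.3548 / 3.4804 = 2.400529… → 2.401

2.401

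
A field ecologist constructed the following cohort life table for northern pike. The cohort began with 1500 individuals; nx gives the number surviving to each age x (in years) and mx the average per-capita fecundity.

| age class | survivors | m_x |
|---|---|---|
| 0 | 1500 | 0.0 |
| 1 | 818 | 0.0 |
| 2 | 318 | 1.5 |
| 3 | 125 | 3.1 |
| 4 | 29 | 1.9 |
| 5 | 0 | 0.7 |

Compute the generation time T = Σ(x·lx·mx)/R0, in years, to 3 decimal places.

lx = nx/n0 = nx/1500: 1, 0.54533…, 0.212, 0.08333…, 0.01933…, 0
lx·mx: 0, 0, 0.318, 0.258333…, 0.036733…, 0 → R0 = 0.613067…
x·lx·mx: 0, 0, 0.636, 0.775…, 0.146933…, 0 → Σ = 1.557933…
T = 1.557933… / 0.613067… = 2.541214… → 2.541

2.541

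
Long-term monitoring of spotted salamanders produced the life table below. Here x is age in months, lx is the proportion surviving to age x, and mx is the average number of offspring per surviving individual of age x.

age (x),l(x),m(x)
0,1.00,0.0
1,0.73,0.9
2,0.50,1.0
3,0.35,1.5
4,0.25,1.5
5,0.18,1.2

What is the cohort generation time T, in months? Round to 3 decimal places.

2.557

lx·mx: 0, 0.657, 0.5, 0.525, 0.375, 0.216 → R0 = 2.273
x·lx·mx: 0, 0.657, 1, 1.575, 1.5, 1.08 → Σ = 5.812
T = 5.812 / 2.273 = 2.556973… → 2.557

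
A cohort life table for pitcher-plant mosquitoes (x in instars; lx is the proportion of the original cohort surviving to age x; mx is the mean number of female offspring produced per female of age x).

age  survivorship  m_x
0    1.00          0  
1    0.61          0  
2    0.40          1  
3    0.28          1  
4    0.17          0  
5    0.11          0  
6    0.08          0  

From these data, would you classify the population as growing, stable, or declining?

R0 = Σ lx·mx = 0 + 0 + 0.4 + 0.28 + 0 + 0 + 0 = 0.68
R0 < 1, so the population is declining.

declining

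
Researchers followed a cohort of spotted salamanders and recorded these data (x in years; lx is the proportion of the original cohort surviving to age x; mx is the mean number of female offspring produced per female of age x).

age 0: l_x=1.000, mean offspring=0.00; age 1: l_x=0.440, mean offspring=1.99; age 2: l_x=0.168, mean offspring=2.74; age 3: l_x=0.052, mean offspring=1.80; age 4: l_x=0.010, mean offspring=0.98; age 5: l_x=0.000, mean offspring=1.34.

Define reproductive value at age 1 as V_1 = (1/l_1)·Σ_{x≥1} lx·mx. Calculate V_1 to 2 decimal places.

3.27

lx·mx for x ≥ 1: 0.8756, 0.46032, 0.0936, 0.0098, 0 → sum = 1.43932
V_1 = 1.43932 / l_1 = 1.43932 / 0.44 = 3.271182… → 3.27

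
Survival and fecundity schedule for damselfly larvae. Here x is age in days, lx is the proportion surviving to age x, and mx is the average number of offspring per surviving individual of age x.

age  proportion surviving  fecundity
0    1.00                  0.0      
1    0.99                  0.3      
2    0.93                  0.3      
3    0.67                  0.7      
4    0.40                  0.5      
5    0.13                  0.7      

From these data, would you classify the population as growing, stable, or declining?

R0 = Σ lx·mx = 0 + 0.297 + 0.279 + 0.469 + 0.2 + 0.091 = 1.336
R0 > 1, so the population is growing.

growing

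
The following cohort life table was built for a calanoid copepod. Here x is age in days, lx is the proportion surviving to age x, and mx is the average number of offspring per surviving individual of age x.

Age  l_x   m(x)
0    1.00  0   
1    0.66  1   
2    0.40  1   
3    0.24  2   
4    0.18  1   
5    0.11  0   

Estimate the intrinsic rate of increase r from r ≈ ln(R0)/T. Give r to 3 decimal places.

0.258

R0 = Σ lx·mx = 0 + 0.66 + 0.4 + 0.48 + 0.18 + 0 = 1.72
Σ x·lx·mx = 3.62; T = 3.62/1.72 = 2.10465…
r ≈ ln(R0)/T = ln(1.72)/2.10465… = 0.25768… → 0.258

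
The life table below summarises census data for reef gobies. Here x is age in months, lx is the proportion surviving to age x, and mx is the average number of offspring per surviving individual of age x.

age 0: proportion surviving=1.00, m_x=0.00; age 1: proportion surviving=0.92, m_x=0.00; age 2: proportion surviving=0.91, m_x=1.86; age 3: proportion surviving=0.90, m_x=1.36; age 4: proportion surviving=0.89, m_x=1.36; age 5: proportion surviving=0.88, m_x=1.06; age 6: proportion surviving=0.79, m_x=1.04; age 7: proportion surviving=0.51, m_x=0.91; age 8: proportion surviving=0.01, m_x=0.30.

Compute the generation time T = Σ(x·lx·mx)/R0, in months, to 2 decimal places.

lx·mx: 0, 0, 1.6926, 1.224, 1.2104, 0.9328, 0.8216, 0.4641, 0.003 → R0 = 6.3485
x·lx·mx: 0, 0, 3.3852, 3.672, 4.8416, 4.664, 4.9296, 3.2487, 0.024 → Σ = 24.7651
T = 24.7651 / 6.3485 = 3.900937… → 3.90

3.90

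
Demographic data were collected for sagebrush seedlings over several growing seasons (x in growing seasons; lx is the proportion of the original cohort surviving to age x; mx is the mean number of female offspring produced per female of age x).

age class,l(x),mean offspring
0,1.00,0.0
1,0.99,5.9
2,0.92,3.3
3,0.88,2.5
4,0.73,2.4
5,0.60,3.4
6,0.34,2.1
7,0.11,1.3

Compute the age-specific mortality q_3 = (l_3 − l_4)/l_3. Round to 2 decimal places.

0.17

q_3 = (l_3 − l_4) / l_3 = (0.88 − 0.73) / 0.88
     = 0.15 / 0.88 = 0.170455… → 0.17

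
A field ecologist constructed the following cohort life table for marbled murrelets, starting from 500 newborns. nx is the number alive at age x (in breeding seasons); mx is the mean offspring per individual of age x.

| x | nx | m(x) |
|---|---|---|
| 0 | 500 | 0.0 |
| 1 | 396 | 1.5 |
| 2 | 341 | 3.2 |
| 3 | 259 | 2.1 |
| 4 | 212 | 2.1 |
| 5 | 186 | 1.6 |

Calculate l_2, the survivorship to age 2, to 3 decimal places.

0.682

l_2 = n_2/n_0 = 341/500 = 0.682 → 0.682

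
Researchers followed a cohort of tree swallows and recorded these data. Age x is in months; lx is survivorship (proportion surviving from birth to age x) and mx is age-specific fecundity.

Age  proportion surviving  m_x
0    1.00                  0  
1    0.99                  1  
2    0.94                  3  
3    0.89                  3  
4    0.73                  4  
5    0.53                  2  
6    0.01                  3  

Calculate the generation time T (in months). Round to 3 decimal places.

lx·mx: 0, 0.99, 2.82, 2.67, 2.92, 1.06, 0.03 → R0 = 10.49
x·lx·mx: 0, 0.99, 5.64, 8.01, 11.68, 5.3, 0.18 → Σ = 31.8
T = 31.8 / 10.49 = 3.031459… → 3.031

3.031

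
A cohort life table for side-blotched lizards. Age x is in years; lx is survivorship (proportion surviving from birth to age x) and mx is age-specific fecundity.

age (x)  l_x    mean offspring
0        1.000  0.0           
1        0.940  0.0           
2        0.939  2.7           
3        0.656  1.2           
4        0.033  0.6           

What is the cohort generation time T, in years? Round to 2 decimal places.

lx·mx: 0, 0, 2.5353, 0.7872, 0.0198 → R0 = 3.3423
x·lx·mx: 0, 0, 5.0706, 2.3616, 0.0792 → Σ = 7.5114
T = 7.5114 / 3.3423 = 2.247375… → 2.25

2.25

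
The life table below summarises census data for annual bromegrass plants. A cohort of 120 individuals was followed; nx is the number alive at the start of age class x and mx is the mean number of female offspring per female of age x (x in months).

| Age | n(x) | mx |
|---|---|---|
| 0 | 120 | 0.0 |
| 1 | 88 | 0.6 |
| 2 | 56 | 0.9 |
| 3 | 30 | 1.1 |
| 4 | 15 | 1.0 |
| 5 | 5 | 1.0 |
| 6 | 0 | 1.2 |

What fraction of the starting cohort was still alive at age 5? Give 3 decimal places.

0.042

l_5 = n_5/n_0 = 5/120 = 0.041667… → 0.042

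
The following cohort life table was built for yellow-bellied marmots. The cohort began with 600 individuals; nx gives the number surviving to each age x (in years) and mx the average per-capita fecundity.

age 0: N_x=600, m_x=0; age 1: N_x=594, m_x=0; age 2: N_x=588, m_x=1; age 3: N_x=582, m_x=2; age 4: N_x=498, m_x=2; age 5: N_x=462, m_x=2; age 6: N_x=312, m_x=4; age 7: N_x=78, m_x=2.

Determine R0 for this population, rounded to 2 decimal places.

lx = nx/n0 = nx/600: 1, 0.99, 0.98, 0.97, 0.83, 0.77, 0.52, 0.13
lx·mx by age: 0, 0, 0.98, 1.94, 1.66, 1.54, 2.08, 0.26
R0 = Σ lx·mx = 8.46 → 8.46

8.46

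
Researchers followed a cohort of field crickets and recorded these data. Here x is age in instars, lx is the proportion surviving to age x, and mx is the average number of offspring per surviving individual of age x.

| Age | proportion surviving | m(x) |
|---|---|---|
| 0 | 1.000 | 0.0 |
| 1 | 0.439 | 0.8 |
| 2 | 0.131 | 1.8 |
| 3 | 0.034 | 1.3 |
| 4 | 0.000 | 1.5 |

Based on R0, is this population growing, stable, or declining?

R0 = Σ lx·mx = 0 + 0.3512 + 0.2358 + 0.0442 + 0 = 0.6312
R0 < 1, so the population is declining.

declining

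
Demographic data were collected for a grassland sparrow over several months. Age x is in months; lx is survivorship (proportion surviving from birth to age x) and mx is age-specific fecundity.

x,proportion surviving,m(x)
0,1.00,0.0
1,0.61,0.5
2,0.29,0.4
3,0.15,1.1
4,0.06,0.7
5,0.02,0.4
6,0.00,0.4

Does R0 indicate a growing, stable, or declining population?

declining

R0 = Σ lx·mx = 0 + 0.305 + 0.116 + 0.165 + 0.042 + 0.008 + 0 = 0.636
R0 < 1, so the population is declining.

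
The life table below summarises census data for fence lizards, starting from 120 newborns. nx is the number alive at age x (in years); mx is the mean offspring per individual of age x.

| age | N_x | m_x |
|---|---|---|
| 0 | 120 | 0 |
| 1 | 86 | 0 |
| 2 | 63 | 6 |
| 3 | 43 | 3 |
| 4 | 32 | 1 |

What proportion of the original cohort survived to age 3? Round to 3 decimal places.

0.358

l_3 = n_3/n_0 = 43/120 = 0.358333… → 0.358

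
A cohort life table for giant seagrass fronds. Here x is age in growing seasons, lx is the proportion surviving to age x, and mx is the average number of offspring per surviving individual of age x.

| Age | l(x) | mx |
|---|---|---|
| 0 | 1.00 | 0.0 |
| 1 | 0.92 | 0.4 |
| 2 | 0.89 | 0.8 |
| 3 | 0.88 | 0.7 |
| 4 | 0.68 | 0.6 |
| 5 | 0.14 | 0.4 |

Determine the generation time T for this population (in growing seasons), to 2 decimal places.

2.57

lx·mx: 0, 0.368, 0.712, 0.616, 0.408, 0.056 → R0 = 2.16
x·lx·mx: 0, 0.368, 1.424, 1.848, 1.632, 0.28 → Σ = 5.552
T = 5.552 / 2.16 = 2.57037… → 2.57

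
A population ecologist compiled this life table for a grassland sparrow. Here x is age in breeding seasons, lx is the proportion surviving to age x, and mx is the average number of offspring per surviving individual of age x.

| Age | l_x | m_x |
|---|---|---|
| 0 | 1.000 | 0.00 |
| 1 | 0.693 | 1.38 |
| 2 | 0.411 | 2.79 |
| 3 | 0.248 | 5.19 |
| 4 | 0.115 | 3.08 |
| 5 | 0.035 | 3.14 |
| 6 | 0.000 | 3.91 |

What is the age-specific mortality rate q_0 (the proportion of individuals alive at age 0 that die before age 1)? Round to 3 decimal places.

q_0 = (l_0 − l_1) / l_0 = (1 − 0.693) / 1
     = 0.307 / 1 = 0.307 → 0.307

0.307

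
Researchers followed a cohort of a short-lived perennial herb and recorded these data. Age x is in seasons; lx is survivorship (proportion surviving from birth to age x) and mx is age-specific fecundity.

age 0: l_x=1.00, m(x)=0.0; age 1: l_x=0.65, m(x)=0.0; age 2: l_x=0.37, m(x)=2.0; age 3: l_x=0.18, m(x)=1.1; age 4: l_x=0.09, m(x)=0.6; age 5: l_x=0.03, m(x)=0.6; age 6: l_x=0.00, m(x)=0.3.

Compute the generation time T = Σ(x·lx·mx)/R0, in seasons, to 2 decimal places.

lx·mx: 0, 0, 0.74, 0.198, 0.054, 0.018, 0 → R0 = 1.01
x·lx·mx: 0, 0, 1.48, 0.594, 0.216, 0.09, 0 → Σ = 2.38
T = 2.38 / 1.01 = 2.356436… → 2.36

2.36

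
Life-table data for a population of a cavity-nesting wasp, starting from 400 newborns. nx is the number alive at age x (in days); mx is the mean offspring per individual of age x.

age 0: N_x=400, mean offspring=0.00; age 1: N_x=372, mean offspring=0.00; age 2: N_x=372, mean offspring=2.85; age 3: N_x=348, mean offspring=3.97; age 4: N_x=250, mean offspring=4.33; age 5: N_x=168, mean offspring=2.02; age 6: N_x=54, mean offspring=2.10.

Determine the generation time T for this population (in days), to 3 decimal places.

lx = nx/n0 = nx/400: 1, 0.93, 0.93, 0.87, 0.625, 0.42, 0.135
lx·mx: 0, 0, 2.6505, 3.4539, 2.70625, 0.8484, 0.2835 → R0 = 9.94255
x·lx·mx: 0, 0, 5.301, 10.3617, 10.825, 4.242, 1.701 → Σ = 32.4307
T = 32.4307 / 9.94255 = 3.261809… → 3.262

3.262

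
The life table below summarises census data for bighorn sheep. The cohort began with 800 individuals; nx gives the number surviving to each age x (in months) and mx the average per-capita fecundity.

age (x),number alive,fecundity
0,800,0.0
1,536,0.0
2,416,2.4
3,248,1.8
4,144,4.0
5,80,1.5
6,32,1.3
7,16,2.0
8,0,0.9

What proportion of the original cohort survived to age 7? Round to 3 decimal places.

0.020

l_7 = n_7/n_0 = 16/800 = 0.02 → 0.020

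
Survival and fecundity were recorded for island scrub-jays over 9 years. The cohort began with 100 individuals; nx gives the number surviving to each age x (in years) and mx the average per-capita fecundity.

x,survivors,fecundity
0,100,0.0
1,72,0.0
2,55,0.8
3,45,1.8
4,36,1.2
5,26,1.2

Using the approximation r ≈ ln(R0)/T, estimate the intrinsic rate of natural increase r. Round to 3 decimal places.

0.209

lx = nx/n0 = nx/100: 1, 0.72, 0.55, 0.45, 0.36, 0.26
R0 = Σ lx·mx = 0 + 0 + 0.44 + 0.81 + 0.432 + 0.312 = 1.994
Σ x·lx·mx = 6.598; T = 6.598/1.994 = 3.30893…
r ≈ ln(R0)/T = ln(1.994)/3.30893… = 0.20857… → 0.209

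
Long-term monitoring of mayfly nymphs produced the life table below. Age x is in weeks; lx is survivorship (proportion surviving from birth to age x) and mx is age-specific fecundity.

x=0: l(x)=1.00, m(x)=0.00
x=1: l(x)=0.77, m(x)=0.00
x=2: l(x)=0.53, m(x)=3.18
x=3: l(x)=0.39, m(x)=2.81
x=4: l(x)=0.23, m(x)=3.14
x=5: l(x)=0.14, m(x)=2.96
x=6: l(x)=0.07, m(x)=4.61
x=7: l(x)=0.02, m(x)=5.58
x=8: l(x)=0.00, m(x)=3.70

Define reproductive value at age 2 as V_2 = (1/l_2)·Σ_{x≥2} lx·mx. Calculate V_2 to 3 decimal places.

lx·mx for x ≥ 2: 1.6854, 1.0959, 0.7222, 0.4144, 0.3227, 0.1116, 0 → sum = 4.3522
V_2 = 4.3522 / l_2 = 4.3522 / 0.53 = 8.211698… → 8.212

8.212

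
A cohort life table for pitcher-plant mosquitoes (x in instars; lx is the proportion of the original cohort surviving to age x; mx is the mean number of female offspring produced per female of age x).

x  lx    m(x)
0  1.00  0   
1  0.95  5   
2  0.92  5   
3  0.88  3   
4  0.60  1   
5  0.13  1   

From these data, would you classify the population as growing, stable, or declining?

R0 = Σ lx·mx = 0 + 4.75 + 4.6 + 2.64 + 0.6 + 0.13 = 12.72
R0 > 1, so the population is growing.

growing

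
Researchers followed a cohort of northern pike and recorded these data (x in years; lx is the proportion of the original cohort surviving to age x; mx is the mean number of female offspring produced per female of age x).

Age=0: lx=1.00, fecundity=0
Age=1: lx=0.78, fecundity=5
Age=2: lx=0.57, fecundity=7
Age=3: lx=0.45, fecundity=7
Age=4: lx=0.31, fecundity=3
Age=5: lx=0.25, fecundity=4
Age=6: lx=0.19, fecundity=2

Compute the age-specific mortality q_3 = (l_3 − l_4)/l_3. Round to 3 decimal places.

q_3 = (l_3 − l_4) / l_3 = (0.45 − 0.31) / 0.45
     = 0.14 / 0.45 = 0.311111… → 0.311

0.311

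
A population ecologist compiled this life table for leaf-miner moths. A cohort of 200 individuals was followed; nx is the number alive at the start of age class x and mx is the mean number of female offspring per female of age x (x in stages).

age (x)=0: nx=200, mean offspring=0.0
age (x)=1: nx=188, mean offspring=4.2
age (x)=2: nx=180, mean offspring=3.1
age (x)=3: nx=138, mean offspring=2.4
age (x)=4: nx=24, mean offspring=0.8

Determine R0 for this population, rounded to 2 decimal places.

8.49

lx = nx/n0 = nx/200: 1, 0.94, 0.9, 0.69, 0.12
lx·mx by age: 0, 3.948, 2.79, 1.656, 0.096
R0 = Σ lx·mx = 8.49 → 8.49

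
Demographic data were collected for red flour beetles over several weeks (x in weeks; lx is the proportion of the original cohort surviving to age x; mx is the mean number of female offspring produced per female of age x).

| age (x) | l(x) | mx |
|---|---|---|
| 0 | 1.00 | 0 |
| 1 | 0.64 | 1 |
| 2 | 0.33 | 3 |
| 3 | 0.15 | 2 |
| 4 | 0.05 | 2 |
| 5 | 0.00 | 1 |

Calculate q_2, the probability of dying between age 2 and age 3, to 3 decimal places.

q_2 = (l_2 − l_3) / l_2 = (0.33 − 0.15) / 0.33
     = 0.18 / 0.33 = 0.545455… → 0.545

0.545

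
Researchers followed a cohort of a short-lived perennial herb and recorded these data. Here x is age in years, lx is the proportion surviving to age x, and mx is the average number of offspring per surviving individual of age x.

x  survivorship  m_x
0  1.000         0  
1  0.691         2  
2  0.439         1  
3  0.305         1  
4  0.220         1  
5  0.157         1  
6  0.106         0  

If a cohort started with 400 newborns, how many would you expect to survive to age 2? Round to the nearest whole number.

Expected survivors = N0 · l_2 = 400 × 0.439 = 175.6 → 176

176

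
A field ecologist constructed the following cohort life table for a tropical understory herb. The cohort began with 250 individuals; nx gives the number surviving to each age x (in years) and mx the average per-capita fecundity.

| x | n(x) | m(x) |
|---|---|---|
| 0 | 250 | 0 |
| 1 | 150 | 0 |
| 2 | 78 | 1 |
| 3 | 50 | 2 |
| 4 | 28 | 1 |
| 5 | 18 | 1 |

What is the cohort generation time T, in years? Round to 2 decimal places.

2.94

lx = nx/n0 = nx/250: 1, 0.6, 0.312, 0.2, 0.112, 0.072
lx·mx: 0, 0, 0.312, 0.4, 0.112, 0.072 → R0 = 0.896
x·lx·mx: 0, 0, 0.624, 1.2, 0.448, 0.36 → Σ = 2.632
T = 2.632 / 0.896 = 2.9375 → 2.94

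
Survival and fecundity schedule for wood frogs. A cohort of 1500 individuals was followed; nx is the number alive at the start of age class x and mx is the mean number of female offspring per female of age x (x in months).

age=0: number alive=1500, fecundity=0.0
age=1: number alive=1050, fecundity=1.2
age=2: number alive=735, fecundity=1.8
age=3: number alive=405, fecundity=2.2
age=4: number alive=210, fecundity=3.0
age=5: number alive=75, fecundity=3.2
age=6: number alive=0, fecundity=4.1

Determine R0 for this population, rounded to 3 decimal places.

2.896

lx = nx/n0 = nx/1500: 1, 0.7, 0.49, 0.27, 0.14, 0.05, 0
lx·mx by age: 0, 0.84, 0.882, 0.594, 0.42, 0.16, 0
R0 = Σ lx·mx = 2.896 → 2.896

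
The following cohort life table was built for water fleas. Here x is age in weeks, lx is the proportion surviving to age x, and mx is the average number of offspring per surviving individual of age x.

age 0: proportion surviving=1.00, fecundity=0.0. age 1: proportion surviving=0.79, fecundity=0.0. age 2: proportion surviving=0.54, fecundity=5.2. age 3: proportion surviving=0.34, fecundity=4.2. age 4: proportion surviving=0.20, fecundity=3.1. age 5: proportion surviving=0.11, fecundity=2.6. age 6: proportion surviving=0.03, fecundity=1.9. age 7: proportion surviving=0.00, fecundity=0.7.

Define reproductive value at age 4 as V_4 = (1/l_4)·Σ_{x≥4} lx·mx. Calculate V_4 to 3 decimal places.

4.815

lx·mx for x ≥ 4: 0.62, 0.286, 0.057, 0 → sum = 0.963
V_4 = 0.963 / l_4 = 0.963 / 0.2 = 4.815 → 4.815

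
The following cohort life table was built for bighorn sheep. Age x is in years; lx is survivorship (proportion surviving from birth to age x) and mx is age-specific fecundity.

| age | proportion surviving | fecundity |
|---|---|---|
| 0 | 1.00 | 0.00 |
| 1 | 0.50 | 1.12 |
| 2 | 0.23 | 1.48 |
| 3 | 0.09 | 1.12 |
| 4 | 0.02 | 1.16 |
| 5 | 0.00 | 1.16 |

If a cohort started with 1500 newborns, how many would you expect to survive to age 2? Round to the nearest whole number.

345

Expected survivors = N0 · l_2 = 1500 × 0.23 = 345 → 345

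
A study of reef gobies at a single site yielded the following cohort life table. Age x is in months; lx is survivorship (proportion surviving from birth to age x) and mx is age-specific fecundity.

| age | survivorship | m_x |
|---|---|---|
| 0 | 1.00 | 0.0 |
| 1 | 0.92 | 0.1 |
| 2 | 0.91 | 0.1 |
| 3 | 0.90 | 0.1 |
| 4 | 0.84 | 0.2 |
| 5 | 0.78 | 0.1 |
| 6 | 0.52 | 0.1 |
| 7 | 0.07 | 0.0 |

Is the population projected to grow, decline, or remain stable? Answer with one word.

declining

R0 = Σ lx·mx = 0 + 0.092 + 0.091 + 0.09 + 0.168 + 0.078 + 0.052 + 0 = 0.571
R0 < 1, so the population is declining.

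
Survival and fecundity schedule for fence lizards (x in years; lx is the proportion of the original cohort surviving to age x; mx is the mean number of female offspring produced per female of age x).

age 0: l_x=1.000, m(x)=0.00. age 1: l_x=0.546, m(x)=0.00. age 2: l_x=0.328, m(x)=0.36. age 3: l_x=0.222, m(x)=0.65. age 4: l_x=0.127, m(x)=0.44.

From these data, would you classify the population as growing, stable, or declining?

R0 = Σ lx·mx = 0 + 0 + 0.11808 + 0.1443 + 0.05588 = 0.31826
R0 < 1, so the population is declining.

declining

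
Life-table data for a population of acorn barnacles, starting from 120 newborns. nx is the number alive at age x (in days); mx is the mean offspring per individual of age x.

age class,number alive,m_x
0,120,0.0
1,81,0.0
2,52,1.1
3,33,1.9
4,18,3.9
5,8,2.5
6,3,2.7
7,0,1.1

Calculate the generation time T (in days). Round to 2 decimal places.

3.35

lx = nx/n0 = nx/120: 1, 0.675, 0.43333…, 0.275, 0.15, 0.06667…, 0.025, 0
lx·mx: 0, 0, 0.476667…, 0.5225, 0.585, 0.166667…, 0.0675, 0 → R0 = 1.818333…
x·lx·mx: 0, 0, 0.953333…, 1.5675, 2.34, 0.833333…, 0.405, 0 → Σ = 6.099167…
T = 6.099167… / 1.818333… = 3.354262… → 3.35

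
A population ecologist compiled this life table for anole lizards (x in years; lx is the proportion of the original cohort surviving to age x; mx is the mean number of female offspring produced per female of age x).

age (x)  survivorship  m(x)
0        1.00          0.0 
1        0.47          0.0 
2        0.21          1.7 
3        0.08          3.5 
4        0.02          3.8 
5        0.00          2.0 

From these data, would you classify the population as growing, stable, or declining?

declining

R0 = Σ lx·mx = 0 + 0 + 0.357 + 0.28 + 0.076 + 0 = 0.713
R0 < 1, so the population is declining.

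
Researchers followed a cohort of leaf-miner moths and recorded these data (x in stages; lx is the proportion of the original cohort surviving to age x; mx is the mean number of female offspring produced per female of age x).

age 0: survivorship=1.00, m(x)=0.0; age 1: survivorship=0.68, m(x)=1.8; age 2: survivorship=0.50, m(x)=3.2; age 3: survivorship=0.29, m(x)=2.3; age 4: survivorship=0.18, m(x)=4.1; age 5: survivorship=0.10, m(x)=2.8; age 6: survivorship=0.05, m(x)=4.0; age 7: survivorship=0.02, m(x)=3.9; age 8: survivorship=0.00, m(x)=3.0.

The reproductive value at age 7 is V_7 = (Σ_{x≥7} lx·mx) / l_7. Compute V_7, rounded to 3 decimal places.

3.900

lx·mx for x ≥ 7: 0.078, 0 → sum = 0.078
V_7 = 0.078 / l_7 = 0.078 / 0.02 = 3.9 → 3.900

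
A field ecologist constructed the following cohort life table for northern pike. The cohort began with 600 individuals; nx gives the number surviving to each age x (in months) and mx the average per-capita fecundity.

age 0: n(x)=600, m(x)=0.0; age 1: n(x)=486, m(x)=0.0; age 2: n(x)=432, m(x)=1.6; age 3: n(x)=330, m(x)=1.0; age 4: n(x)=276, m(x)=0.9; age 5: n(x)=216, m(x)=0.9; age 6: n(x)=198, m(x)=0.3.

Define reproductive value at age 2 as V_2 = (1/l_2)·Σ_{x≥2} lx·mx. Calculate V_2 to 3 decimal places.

lx = nx/n0 = nx/600: 1, 0.81, 0.72, 0.55, 0.46, 0.36, 0.33
lx·mx for x ≥ 2: 1.152, 0.55, 0.414, 0.324, 0.099 → sum = 2.539
V_2 = 2.539 / l_2 = 2.539 / 0.72 = 3.526389… → 3.526

3.526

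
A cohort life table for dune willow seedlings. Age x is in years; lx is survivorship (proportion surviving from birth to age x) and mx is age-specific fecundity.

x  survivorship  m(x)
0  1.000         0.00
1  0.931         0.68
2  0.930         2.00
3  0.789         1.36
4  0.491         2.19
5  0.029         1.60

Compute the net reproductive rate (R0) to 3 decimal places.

lx·mx by age: 0, 0.63308, 1.86, 1.07304, 1.07529, 0.0464
R0 = Σ lx·mx = 4.68781 → 4.688

4.688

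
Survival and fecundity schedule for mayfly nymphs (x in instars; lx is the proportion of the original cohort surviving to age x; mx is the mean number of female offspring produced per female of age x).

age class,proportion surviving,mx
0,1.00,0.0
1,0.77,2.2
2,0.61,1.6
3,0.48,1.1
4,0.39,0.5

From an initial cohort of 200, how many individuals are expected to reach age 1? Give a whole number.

Expected survivors = N0 · l_1 = 200 × 0.77 = 154 → 154

154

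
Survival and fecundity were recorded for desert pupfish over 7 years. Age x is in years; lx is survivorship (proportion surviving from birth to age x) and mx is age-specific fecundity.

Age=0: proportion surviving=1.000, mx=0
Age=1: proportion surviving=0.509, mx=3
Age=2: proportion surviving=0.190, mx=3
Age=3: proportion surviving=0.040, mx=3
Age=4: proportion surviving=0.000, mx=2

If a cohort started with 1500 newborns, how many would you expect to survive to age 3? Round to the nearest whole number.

60

Expected survivors = N0 · l_3 = 1500 × 0.040 = 60 → 60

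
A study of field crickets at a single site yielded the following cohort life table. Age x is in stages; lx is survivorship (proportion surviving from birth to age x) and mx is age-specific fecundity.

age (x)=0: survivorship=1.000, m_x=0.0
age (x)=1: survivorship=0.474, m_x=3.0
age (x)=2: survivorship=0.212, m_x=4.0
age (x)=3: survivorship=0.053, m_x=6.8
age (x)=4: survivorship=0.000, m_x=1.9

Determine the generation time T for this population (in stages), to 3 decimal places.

1.596

lx·mx: 0, 1.422, 0.848, 0.3604, 0 → R0 = 2.6304
x·lx·mx: 0, 1.422, 1.696, 1.0812, 0 → Σ = 4.1992
T = 4.1992 / 2.6304 = 1.596411… → 1.596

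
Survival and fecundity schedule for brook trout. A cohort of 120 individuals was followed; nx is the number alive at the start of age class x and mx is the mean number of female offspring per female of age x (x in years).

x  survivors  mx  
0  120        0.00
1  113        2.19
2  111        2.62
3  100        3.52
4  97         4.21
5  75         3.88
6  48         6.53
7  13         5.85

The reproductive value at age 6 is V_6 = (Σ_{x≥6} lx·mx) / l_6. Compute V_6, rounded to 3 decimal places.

8.114

lx = nx/n0 = nx/120: 1, 0.94167…, 0.925, 0.83333…, 0.80833…, 0.625, 0.4, 0.10833…
lx·mx for x ≥ 6: 2.612, 0.63375… → sum = 3.24575…
V_6 = 3.24575… / l_6 = 3.24575… / 0.4 = 8.114375… → 8.114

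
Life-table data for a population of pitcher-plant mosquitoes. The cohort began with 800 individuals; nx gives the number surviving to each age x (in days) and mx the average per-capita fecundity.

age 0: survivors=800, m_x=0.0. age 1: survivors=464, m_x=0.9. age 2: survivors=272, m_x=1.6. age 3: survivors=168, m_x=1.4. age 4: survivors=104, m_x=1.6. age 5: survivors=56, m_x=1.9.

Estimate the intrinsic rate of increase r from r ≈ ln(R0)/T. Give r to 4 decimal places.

0.2265

lx = nx/n0 = nx/800: 1, 0.58, 0.34, 0.21, 0.13, 0.07
R0 = Σ lx·mx = 0 + 0.522 + 0.544 + 0.294 + 0.208 + 0.133 = 1.701
Σ x·lx·mx = 3.989; T = 3.989/1.701 = 2.34509…
r ≈ ln(R0)/T = ln(1.701)/2.34509… = 0.226523… → 0.2265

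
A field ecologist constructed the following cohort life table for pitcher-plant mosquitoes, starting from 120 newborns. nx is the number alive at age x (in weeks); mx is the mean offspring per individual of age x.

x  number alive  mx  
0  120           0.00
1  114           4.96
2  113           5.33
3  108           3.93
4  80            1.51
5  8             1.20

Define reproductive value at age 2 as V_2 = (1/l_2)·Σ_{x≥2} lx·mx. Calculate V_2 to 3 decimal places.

10.240

lx = nx/n0 = nx/120: 1, 0.95, 0.94167…, 0.9, 0.66667…, 0.06667…
lx·mx for x ≥ 2: 5.019083…, 3.537, 1.006667…, 0.08… → sum = 9.64275…
V_2 = 9.64275… / l_2 = 9.64275… / 0.941667… = 10.240088… → 10.240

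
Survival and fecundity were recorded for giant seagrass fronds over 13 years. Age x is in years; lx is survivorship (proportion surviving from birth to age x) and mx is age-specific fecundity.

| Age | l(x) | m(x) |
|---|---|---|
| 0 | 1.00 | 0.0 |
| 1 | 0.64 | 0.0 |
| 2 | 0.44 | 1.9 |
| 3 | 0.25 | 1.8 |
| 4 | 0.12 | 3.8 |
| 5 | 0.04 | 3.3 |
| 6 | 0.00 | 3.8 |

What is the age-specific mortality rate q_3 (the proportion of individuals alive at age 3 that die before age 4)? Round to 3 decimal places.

q_3 = (l_3 − l_4) / l_3 = (0.25 − 0.12) / 0.25
     = 0.13 / 0.25 = 0.52 → 0.520

0.520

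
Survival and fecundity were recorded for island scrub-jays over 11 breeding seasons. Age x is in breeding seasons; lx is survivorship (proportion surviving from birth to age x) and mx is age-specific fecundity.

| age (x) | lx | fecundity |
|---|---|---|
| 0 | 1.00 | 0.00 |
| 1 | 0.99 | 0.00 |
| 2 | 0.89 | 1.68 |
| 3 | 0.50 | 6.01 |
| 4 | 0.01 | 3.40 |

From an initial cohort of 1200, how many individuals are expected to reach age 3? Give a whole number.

Expected survivors = N0 · l_3 = 1200 × 0.50 = 600 → 600

600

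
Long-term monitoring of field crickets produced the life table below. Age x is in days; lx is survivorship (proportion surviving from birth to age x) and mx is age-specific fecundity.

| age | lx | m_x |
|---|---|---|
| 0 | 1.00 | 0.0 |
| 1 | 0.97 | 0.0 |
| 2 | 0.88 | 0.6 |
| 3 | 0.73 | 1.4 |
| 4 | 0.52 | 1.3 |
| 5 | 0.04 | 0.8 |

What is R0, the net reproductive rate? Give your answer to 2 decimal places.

2.26

lx·mx by age: 0, 0, 0.528, 1.022, 0.676, 0.032
R0 = Σ lx·mx = 2.258 → 2.26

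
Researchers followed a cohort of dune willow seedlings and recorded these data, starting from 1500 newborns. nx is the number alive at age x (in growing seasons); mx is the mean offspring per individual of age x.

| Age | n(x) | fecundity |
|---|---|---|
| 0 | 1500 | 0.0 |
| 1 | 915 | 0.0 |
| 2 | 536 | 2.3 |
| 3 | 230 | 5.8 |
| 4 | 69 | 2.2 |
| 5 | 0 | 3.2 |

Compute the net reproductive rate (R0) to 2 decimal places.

1.81

lx = nx/n0 = nx/1500: 1, 0.61, 0.35733…, 0.15333…, 0.046, 0
lx·mx by age: 0, 0, 0.821867…, 0.889333…, 0.1012, 0
R0 = Σ lx·mx = 1.8124… → 1.81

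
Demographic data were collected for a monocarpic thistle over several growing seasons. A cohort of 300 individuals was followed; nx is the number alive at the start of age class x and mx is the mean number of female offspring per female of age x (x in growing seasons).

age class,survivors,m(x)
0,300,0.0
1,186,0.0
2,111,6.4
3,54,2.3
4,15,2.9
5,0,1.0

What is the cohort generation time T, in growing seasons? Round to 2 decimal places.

2.24

lx = nx/n0 = nx/300: 1, 0.62, 0.37, 0.18, 0.05, 0
lx·mx: 0, 0, 2.368, 0.414, 0.145, 0 → R0 = 2.927
x·lx·mx: 0, 0, 4.736, 1.242, 0.58, 0 → Σ = 6.558
T = 6.558 / 2.927 = 2.240519… → 2.24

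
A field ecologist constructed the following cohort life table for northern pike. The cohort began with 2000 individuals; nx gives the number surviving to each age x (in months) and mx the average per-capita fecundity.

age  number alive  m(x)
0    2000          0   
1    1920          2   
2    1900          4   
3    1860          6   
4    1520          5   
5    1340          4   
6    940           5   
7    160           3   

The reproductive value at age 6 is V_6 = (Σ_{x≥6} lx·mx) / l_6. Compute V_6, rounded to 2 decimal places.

lx = nx/n0 = nx/2000: 1, 0.96, 0.95, 0.93, 0.76, 0.67, 0.47, 0.08
lx·mx for x ≥ 6: 2.35, 0.24 → sum = 2.59
V_6 = 2.59 / l_6 = 2.59 / 0.47 = 5.510638… → 5.51

5.51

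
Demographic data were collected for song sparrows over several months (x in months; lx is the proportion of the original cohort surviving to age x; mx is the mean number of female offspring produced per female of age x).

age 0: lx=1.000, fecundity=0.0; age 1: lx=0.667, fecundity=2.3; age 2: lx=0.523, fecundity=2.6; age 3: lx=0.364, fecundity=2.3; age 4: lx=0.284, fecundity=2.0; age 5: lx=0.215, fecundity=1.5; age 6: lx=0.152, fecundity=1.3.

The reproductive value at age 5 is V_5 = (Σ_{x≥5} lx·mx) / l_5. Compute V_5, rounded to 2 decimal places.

2.42

lx·mx for x ≥ 5: 0.3225, 0.1976 → sum = 0.5201
V_5 = 0.5201 / l_5 = 0.5201 / 0.215 = 2.41907… → 2.42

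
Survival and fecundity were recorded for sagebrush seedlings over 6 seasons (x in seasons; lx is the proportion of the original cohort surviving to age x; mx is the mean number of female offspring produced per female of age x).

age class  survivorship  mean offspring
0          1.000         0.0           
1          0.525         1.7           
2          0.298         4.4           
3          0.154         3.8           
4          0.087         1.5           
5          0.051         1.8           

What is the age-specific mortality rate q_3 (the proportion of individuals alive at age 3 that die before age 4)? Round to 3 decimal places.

0.435

q_3 = (l_3 − l_4) / l_3 = (0.154 − 0.087) / 0.154
     = 0.067 / 0.154 = 0.435065… → 0.435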